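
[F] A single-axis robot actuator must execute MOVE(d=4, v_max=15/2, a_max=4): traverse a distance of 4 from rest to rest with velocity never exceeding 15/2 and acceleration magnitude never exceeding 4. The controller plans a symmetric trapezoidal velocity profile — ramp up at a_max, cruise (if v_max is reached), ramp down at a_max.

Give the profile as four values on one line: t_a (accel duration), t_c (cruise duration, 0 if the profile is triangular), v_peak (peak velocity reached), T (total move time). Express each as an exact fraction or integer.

(v_max)²/a_max = (15/2)²/4 = 225/16
4 < 225/16 ⇒ no cruise
v_peak = √(4·4) = √16 = 4
t_a = 4/4 = 1; t_c = 0
T = 2·1 = 2

t_a=1 t_c=0 v_peak=4 T=2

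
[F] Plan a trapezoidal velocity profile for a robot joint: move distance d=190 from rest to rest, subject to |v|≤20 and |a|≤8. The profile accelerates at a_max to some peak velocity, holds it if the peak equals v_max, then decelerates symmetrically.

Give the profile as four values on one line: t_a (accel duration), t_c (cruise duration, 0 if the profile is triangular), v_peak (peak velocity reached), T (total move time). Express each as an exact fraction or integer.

vₘ²/aₘ = 20²/8 = 50
190 ≥ 50 → trapezoidal
t_a = 20/8 = 5/2; v_peak = 20
d_cruise = 190 − 50 = 140; t_c = 140/20 = 7
T = 2·5/2 + 7 = 12

t_a=5/2 t_c=7 v_peak=20 T=12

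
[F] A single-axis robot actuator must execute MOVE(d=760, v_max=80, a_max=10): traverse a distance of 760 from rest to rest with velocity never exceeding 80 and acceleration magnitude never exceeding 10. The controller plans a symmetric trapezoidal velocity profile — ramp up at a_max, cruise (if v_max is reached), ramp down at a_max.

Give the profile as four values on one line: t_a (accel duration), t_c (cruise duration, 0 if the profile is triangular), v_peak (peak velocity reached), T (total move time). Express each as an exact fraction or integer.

(v_max)²/a_max = 80²/10 = 640
760 ≥ 640 ⇒ cruise phase
t_a = 80/10 = 8; v_peak = 80
d_cruise = 760 − 640 = 120; t_c = 120/80 = 3/2
T = 2·8 + 3/2 = 35/2

t_a=8 t_c=3/2 v_peak=80 T=35/2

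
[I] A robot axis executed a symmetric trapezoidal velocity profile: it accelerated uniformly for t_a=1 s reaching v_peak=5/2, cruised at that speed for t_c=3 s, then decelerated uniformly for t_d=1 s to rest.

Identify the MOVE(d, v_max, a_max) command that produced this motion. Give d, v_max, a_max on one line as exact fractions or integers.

a_max = (5/2)/1 = 5/2
d_a = ½·5/2·1 = 5/4; d_c = 5/2·3 = 15/2
d = 2·5/4 + 15/2 = 10
t_c = 3 > 0 → v_max = v_peak = 5/2

d=10 v_max=5/2 a_max=5/2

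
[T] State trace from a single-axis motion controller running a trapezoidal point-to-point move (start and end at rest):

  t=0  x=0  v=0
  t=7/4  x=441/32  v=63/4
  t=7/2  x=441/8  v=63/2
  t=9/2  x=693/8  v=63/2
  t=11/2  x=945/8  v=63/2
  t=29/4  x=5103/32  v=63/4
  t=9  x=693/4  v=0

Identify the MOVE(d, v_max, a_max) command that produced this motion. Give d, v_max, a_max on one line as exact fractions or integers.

final state: t=9, x=693/4, v=0 → d = 693/4
a_max = (63/4−0)/(7/4−0) = 9
max v = 63/2 over t∈[7/2,11/2] → v_max = 63/2
check: 63/2·(7/2+2) = 693/4 ✓

d=693/4 v_max=63/2 a_max=9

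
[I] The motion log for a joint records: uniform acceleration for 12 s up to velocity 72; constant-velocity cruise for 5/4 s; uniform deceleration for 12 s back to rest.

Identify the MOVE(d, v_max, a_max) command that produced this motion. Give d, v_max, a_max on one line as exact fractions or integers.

a_max = 72/12 = 6
d_a = ½·72·12 = 432; d_c = 72·5/4 = 90
d = 2·432 + 90 = 954
t_c = 5/4 > 0 so v_max = 72

d=954 v_max=72 a_max=6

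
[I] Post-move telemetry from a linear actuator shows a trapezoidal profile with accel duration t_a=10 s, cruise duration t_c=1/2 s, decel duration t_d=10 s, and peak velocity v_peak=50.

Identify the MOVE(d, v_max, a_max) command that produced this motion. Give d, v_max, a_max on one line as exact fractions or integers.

a_max = 50/10 = 5
d_a = ½·50·10 = 250; d_c = 50·1/2 = 25
d = 2·250 + 25 = 525
t_c = 1/2 > 0 so v_max = 50

d=525 v_max=50 a_max=5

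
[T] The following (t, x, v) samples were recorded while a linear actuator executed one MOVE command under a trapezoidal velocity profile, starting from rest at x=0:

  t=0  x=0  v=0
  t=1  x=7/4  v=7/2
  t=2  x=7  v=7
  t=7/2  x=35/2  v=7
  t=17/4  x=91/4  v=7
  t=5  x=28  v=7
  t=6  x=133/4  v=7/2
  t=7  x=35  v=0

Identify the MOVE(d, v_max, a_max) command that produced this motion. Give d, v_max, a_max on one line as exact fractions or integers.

d=35 v_max=7 a_max=7/2

final state: t=7, x=35, v=0 → d = 35
a_max = (7/2−0)/(1−0) = 7/2
max v = 7 over t∈[2,5] → v_max = 7
check: 7·(2+3) = 35 ✓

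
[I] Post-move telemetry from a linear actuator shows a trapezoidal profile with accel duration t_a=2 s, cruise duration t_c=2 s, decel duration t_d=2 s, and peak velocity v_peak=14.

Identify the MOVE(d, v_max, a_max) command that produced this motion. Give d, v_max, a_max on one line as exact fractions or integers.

d=56 v_max=14 a_max=7

a_max = 14/2 = 7
d_a = ½·14·2 = 14; d_c = 14·2 = 28
d = 2·14 + 28 = 56
t_c = 2 > 0 so v_max = 14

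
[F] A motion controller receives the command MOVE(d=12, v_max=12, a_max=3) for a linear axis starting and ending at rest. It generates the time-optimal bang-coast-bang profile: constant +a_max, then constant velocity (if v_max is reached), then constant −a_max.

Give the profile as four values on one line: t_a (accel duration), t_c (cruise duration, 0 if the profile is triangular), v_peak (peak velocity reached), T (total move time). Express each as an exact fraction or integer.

t_a=2 t_c=0 v_peak=6 T=4

v_max²/a_max = 12²/3 = 48
12 < 48 ⇒ no cruise
v_peak = √(12·3) = √36 = 6
t_a = 6/3 = 2; t_c = 0
T = 2·2 = 4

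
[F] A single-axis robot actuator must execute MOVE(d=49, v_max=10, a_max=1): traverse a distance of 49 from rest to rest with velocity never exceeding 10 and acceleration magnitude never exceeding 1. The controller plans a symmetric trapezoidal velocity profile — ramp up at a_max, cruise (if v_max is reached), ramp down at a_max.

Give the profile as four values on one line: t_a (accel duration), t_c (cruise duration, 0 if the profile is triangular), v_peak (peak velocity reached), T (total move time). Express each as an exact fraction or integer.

t_a=7 t_c=0 v_peak=7 T=14

(v_max)²/a_max = 10²/1 = 100
49 < 100 ⇒ no cruise
v_peak = √(49·1) = √49 = 7
t_a = 7/1 = 7; t_c = 0
T = 2·7 = 14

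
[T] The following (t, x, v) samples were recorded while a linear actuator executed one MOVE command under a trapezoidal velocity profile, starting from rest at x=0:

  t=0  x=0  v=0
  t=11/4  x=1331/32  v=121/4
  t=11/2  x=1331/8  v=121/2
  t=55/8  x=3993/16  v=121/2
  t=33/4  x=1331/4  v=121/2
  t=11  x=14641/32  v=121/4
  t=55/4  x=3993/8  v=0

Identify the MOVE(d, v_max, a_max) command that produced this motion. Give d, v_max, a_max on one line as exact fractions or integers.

d=3993/8 v_max=121/2 a_max=11

final state: t=55/4, x=3993/8, v=0 → d = 3993/8
a_max = (121/4−0)/(11/4−0) = 11
max v = 121/2 over t∈[11/2,33/4] → v_max = 121/2
check: 121/2·(11/2+11/4) = 3993/8 ✓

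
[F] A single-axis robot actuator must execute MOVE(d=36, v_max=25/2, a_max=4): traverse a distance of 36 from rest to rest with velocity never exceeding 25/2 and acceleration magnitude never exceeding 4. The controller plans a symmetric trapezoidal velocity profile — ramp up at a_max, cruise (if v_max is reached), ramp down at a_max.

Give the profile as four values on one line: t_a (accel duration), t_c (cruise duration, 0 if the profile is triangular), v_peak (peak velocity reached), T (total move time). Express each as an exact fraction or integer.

(v_max)²/a_max = (25/2)²/4 = 625/16
36 < 625/16 ⇒ no cruise
v_peak = √(36·4) = √144 = 12
t_a = 12/4 = 3; t_c = 0
T = 2·3 = 6

t_a=3 t_c=0 v_peak=12 T=6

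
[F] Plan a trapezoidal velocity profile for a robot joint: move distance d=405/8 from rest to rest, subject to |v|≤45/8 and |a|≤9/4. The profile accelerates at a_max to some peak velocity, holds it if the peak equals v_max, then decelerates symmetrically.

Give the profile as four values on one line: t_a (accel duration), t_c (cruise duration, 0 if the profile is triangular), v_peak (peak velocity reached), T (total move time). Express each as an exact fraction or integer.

t_a=5/2 t_c=13/2 v_peak=45/8 T=23/2

(v_max)²/a_max = (45/8)²/(9/4) = 225/16
405/8 ≥ 225/16 so v_max reached
t_a = (45/8)/(9/4) = 5/2; v_peak = 45/8
d_cruise = 405/8 − 225/16 = 585/16; t_c = (585/16)/(45/8) = 13/2
T = 2·5/2 + 13/2 = 23/2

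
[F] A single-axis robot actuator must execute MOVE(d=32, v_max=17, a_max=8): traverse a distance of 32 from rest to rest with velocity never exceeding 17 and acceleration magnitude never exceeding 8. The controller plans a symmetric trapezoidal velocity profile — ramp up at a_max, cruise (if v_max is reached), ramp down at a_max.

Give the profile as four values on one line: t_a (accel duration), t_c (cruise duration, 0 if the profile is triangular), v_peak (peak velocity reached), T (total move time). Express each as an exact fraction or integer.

v_max²/a_max = 17²/8 = 289/8
32 < 289/8 so t_c = 0
v_peak = √(32·8) = √256 = 16
t_a = 16/8 = 2; t_c = 0
T = 2·2 = 4

t_a=2 t_c=0 v_peak=16 T=4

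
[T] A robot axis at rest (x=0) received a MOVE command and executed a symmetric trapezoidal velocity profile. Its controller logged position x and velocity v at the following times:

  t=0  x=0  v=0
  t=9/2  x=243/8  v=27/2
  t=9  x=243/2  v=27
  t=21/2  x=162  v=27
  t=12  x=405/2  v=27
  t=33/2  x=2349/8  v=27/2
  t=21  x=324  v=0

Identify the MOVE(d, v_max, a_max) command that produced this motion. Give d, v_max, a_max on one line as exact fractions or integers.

d=324 v_max=27 a_max=3

final state: t=21, x=324, v=0 → d = 324
a_max = (27/2−0)/(9/2−0) = 3
max v = 27 over t∈[9,12] → v_max = 27
check: 27·(9+3) = 324 ✓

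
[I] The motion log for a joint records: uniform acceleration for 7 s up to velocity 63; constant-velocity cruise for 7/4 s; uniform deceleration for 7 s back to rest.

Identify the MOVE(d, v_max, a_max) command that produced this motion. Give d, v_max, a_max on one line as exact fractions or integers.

a_max = 63/7 = 9
d_a = ½·63·7 = 441/2; d_c = 63·7/4 = 441/4
d = 2·441/2 + 441/4 = 2205/4
t_c = 7/4 > 0 → v_max = v_peak = 63

d=2205/4 v_max=63 a_max=9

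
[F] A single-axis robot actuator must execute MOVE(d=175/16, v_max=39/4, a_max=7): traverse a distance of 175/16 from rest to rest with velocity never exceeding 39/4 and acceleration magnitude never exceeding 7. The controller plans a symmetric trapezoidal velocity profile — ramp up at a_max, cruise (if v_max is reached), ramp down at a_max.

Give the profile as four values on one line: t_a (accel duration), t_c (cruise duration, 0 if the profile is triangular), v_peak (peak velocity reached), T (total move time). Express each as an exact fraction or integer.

t_a=5/4 t_c=0 v_peak=35/4 T=5/2

vₘ²/aₘ = (39/4)²/7 = 1521/112
175/16 < 1521/112 so t_c = 0
v_peak = √(175/16·7) = √(1225/16) = 35/4
t_a = (35/4)/7 = 5/4; t_c = 0
T = 2·5/4 = 5/2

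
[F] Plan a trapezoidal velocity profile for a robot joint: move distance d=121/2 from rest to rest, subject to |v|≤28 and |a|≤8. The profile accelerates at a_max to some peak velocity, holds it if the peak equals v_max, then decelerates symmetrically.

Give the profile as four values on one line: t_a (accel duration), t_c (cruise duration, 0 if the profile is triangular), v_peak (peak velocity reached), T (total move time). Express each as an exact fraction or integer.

vₘ²/aₘ = 28²/8 = 98
121/2 < 98 ⇒ no cruise
v_peak = √(121/2·8) = √484 = 22
t_a = 22/8 = 11/4; t_c = 0
T = 2·11/4 = 11/2

t_a=11/4 t_c=0 v_peak=22 T=11/2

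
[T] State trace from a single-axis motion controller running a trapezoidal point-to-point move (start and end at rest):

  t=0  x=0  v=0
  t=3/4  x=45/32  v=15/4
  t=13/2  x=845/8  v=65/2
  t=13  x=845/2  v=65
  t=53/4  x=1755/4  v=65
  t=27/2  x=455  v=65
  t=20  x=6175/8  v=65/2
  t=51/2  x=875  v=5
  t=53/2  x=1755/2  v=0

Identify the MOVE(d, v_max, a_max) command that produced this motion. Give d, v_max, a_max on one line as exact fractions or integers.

final state: t=53/2, x=1755/2, v=0 → d = 1755/2
a_max = (15/4−0)/(3/4−0) = 5
max v = 65 over t∈[13,27/2] → v_max = 65
check: 65·(13+1/2) = 1755/2 ✓

d=1755/2 v_max=65 a_max=5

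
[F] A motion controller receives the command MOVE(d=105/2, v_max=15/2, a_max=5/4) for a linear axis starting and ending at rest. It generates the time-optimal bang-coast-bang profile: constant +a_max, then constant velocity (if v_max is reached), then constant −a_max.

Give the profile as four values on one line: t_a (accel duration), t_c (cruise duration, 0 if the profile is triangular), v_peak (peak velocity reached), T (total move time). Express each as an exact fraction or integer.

t_a=6 t_c=1 v_peak=15/2 T=13

(v_max)²/a_max = (15/2)²/(5/4) = 45
105/2 ≥ 45 ⇒ cruise phase
t_a = (15/2)/(5/4) = 6; v_peak = 15/2
d_cruise = 105/2 − 45 = 15/2; t_c = (15/2)/(15/2) = 1
T = 2·6 + 1 = 13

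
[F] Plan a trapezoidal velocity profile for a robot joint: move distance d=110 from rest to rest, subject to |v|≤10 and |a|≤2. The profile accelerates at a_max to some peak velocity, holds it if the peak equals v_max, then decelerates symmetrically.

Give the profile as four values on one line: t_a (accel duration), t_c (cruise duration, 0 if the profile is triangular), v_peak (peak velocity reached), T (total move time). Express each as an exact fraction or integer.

t_a=5 t_c=6 v_peak=10 T=16

(v_max)²/a_max = 10²/2 = 50
110 ≥ 50 → trapezoidal
t_a = 10/2 = 5; v_peak = 10
d_cruise = 110 − 50 = 60; t_c = 60/10 = 6
T = 2·5 + 6 = 16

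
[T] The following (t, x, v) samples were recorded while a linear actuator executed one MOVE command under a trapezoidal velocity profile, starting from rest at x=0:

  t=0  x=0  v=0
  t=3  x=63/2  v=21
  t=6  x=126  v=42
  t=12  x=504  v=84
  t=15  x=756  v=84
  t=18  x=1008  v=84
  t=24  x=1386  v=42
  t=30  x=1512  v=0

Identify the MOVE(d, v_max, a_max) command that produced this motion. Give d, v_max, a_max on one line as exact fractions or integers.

final state: t=30, x=1512, v=0 → d = 1512
a_max = (21−0)/(3−0) = 7
max v = 84 over t∈[12,18] → v_max = 84
check: 84·(12+6) = 1512 ✓

d=1512 v_max=84 a_max=7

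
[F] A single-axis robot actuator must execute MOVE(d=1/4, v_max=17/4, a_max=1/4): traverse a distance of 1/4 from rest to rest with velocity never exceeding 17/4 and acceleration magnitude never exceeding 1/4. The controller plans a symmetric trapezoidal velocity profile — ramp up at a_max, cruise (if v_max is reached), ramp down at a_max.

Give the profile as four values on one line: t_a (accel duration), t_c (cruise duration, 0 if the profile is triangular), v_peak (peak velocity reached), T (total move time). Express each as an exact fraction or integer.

(v_max)²/a_max = (17/4)²/(1/4) = 289/4
1/4 < 289/4 ⇒ no cruise
v_peak = √(1/4·1/4) = √(1/16) = 1/4
t_a = (1/4)/(1/4) = 1; t_c = 0
T = 2·1 = 2

t_a=1 t_c=0 v_peak=1/4 T=2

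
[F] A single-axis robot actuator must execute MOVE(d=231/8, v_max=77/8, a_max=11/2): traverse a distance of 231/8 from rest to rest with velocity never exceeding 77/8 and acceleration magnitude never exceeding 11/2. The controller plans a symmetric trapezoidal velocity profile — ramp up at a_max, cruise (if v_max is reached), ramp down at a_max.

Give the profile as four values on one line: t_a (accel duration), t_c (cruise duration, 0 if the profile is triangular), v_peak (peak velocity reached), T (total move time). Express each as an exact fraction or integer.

v_max²/a_max = (77/8)²/(11/2) = 539/32
231/8 ≥ 539/32 so v_max reached
t_a = (77/8)/(11/2) = 7/4; v_peak = 77/8
d_cruise = 231/8 − 539/32 = 385/32; t_c = (385/32)/(77/8) = 5/4
T = 2·7/4 + 5/4 = 19/4

t_a=7/4 t_c=5/4 v_peak=77/8 T=19/4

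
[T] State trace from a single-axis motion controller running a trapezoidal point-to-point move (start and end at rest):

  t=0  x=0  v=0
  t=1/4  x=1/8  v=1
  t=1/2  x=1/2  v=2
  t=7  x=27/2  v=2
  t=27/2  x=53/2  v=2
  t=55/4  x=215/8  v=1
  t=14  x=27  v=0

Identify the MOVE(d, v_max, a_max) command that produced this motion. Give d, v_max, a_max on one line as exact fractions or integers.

final state: t=14, x=27, v=0 → d = 27
a_max = (1−0)/(1/4−0) = 4
max v = 2 over t∈[1/2,27/2] → v_max = 2
check: 2·(1/2+13) = 27 ✓

d=27 v_max=2 a_max=4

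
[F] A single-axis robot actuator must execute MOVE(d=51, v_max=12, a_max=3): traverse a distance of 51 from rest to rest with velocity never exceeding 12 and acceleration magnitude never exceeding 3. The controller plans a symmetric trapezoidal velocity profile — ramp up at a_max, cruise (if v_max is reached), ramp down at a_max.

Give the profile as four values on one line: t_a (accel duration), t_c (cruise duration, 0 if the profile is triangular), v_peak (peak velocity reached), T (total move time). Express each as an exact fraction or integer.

t_a=4 t_c=1/4 v_peak=12 T=33/4

(v_max)²/a_max = 12²/3 = 48
51 ≥ 48 so v_max reached
t_a = 12/3 = 4; v_peak = 12
d_cruise = 51 − 48 = 3; t_c = 3/12 = 1/4
T = 2·4 + 1/4 = 33/4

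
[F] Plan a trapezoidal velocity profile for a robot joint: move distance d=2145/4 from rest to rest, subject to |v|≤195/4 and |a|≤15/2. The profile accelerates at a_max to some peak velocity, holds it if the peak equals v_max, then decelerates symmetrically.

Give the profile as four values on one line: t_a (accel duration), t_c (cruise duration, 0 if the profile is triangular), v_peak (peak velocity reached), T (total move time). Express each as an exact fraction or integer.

(v_max)²/a_max = (195/4)²/(15/2) = 2535/8
2145/4 ≥ 2535/8 so v_max reached
t_a = (195/4)/(15/2) = 13/2; v_peak = 195/4
d_cruise = 2145/4 − 2535/8 = 1755/8; t_c = (1755/8)/(195/4) = 9/2
T = 2·13/2 + 9/2 = 35/2

t_a=13/2 t_c=9/2 v_peak=195/4 T=35/2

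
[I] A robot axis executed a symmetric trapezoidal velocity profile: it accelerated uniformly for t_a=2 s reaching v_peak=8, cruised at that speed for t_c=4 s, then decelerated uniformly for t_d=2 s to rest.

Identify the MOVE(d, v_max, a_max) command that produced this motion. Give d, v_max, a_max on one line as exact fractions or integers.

d=48 v_max=8 a_max=4

a_max = 8/2 = 4
d_a = ½·8·2 = 8; d_c = 8·4 = 32
d = 2·8 + 32 = 48
t_c = 4 > 0 → v_max = v_peak = 8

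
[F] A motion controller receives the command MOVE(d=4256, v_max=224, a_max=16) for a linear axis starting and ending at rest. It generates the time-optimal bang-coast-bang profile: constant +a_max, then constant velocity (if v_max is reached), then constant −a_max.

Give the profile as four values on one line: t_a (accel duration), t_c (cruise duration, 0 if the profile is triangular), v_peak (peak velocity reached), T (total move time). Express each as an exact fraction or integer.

(v_max)²/a_max = 224²/16 = 3136
4256 ≥ 3136 → trapezoidal
t_a = 224/16 = 14; v_peak = 224
d_cruise = 4256 − 3136 = 1120; t_c = 1120/224 = 5
T = 2·14 + 5 = 33

t_a=14 t_c=5 v_peak=224 T=33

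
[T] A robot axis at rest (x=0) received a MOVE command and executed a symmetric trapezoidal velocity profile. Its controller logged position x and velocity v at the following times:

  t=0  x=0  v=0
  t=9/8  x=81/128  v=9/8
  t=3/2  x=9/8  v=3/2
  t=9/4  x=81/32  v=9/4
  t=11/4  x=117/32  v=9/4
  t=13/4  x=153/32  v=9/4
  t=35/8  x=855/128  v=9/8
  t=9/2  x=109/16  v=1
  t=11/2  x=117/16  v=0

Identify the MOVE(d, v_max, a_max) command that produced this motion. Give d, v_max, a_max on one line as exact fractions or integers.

d=117/16 v_max=9/4 a_max=1

final state: t=11/2, x=117/16, v=0 → d = 117/16
a_max = (9/8−0)/(9/8−0) = 1
max v = 9/4 over t∈[9/4,13/4] → v_max = 9/4
check: 9/4·(9/4+1) = 117/16 ✓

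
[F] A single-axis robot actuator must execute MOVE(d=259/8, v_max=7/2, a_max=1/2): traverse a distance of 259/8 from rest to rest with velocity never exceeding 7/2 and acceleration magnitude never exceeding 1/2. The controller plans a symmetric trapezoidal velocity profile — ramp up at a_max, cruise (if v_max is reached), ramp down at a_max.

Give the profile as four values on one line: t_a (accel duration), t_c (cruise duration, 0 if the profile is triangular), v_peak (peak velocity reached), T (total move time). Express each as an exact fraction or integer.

t_a=7 t_c=9/4 v_peak=7/2 T=65/4

v_max²/a_max = (7/2)²/(1/2) = 49/2
259/8 ≥ 49/2 ⇒ cruise phase
t_a = (7/2)/(1/2) = 7; v_peak = 7/2
d_cruise = 259/8 − 49/2 = 63/8; t_c = (63/8)/(7/2) = 9/4
T = 2·7 + 9/4 = 65/4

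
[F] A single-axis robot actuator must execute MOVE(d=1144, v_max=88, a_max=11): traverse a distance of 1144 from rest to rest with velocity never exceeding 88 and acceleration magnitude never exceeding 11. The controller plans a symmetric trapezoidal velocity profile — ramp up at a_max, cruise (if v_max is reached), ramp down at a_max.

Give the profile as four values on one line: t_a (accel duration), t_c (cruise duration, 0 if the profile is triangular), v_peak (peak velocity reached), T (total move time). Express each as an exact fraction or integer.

vₘ²/aₘ = 88²/11 = 704
1144 ≥ 704 → trapezoidal
t_a = 88/11 = 8; v_peak = 88
d_cruise = 1144 − 704 = 440; t_c = 440/88 = 5
T = 2·8 + 5 = 21

t_a=8 t_c=5 v_peak=88 T=21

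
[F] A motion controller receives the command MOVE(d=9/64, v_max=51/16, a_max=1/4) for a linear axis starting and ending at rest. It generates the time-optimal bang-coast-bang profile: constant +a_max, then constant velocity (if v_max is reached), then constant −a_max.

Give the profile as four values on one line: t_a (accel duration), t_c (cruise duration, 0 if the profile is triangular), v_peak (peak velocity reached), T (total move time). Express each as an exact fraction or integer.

t_a=3/4 t_c=0 v_peak=3/16 T=3/2

v_max²/a_max = (51/16)²/(1/4) = 2601/64
9/64 < 2601/64 ⇒ no cruise
v_peak = √(9/64·1/4) = √(9/256) = 3/16
t_a = (3/16)/(1/4) = 3/4; t_c = 0
T = 2·3/4 = 3/2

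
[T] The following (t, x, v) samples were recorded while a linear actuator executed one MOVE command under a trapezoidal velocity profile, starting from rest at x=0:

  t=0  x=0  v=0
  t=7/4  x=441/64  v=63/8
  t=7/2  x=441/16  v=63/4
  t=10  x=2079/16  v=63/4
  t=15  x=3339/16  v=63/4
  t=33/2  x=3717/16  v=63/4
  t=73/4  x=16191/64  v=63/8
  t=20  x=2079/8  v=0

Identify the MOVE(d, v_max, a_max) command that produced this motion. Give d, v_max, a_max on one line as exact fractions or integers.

final state: t=20, x=2079/8, v=0 → d = 2079/8
a_max = (63/8−0)/(7/4−0) = 9/2
max v = 63/4 over t∈[7/2,33/2] → v_max = 63/4
check: 63/4·(7/2+13) = 2079/8 ✓

d=2079/8 v_max=63/4 a_max=9/2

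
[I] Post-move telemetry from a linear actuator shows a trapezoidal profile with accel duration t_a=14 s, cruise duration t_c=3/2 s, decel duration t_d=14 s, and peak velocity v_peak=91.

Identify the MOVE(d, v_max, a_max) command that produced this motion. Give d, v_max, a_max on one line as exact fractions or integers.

d=2821/2 v_max=91 a_max=13/2

a_max = 91/14 = 13/2
d_a = ½·91·14 = 637; d_c = 91·3/2 = 273/2
d = 2·637 + 273/2 = 2821/2
t_c = 3/2 > 0 → v_max = v_peak = 91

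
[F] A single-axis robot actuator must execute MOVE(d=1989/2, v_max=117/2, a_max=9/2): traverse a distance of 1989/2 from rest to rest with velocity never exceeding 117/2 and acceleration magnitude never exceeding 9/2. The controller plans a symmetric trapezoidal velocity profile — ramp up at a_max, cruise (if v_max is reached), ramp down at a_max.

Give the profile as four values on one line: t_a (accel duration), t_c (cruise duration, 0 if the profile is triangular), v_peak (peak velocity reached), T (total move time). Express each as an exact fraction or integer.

t_a=13 t_c=4 v_peak=117/2 T=30

v_max²/a_max = (117/2)²/(9/2) = 1521/2
1989/2 ≥ 1521/2 so v_max reached
t_a = (117/2)/(9/2) = 13; v_peak = 117/2
d_cruise = 1989/2 − 1521/2 = 234; t_c = 234/(117/2) = 4
T = 2·13 + 4 = 30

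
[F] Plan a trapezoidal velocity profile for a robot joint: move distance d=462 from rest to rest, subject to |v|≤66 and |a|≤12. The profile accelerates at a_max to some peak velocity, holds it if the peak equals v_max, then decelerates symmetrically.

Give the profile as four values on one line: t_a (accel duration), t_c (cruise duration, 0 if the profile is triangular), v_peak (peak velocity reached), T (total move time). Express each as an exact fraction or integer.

vₘ²/aₘ = 66²/12 = 363
462 ≥ 363 ⇒ cruise phase
t_a = 66/12 = 11/2; v_peak = 66
d_cruise = 462 − 363 = 99; t_c = 99/66 = 3/2
T = 2·11/2 + 3/2 = 25/2

t_a=11/2 t_c=3/2 v_peak=66 T=25/2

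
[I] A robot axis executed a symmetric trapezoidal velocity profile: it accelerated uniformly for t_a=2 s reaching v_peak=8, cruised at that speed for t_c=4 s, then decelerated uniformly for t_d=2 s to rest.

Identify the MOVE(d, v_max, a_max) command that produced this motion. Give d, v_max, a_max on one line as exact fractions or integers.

a_max = 8/2 = 4
d_a = ½·8·2 = 8; d_c = 8·4 = 32
d = 2·8 + 32 = 48
t_c = 4 > 0 → v_max = v_peak = 8

d=48 v_max=8 a_max=4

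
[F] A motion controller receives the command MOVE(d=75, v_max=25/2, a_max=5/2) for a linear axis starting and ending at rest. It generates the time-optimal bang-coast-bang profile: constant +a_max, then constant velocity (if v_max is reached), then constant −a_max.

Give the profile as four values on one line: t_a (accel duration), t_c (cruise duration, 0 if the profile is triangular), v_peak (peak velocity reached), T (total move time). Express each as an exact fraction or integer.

t_a=5 t_c=1 v_peak=25/2 T=11

vₘ²/aₘ = (25/2)²/(5/2) = 125/2
75 ≥ 125/2 so v_max reached
t_a = (25/2)/(5/2) = 5; v_peak = 25/2
d_cruise = 75 − 125/2 = 25/2; t_c = (25/2)/(25/2) = 1
T = 2·5 + 1 = 11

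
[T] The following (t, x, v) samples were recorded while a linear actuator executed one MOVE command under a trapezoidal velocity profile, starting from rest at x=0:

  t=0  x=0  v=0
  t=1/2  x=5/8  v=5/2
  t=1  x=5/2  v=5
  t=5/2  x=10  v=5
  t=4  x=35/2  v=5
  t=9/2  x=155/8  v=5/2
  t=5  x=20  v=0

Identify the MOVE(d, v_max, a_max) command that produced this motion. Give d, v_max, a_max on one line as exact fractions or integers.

final state: t=5, x=20, v=0 → d = 20
a_max = (5/2−0)/(1/2−0) = 5
max v = 5 over t∈[1,4] → v_max = 5
check: 5·(1+3) = 20 ✓

d=20 v_max=5 a_max=5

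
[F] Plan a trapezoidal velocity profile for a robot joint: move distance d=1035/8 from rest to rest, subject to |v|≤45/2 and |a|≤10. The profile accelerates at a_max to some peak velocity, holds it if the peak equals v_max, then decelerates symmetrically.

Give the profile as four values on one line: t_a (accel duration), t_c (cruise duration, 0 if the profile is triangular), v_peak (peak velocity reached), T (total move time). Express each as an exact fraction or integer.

t_a=9/4 t_c=7/2 v_peak=45/2 T=8

(v_max)²/a_max = (45/2)²/10 = 405/8
1035/8 ≥ 405/8 so v_max reached
t_a = (45/2)/10 = 9/4; v_peak = 45/2
d_cruise = 1035/8 − 405/8 = 315/4; t_c = (315/4)/(45/2) = 7/2
T = 2·9/4 + 7/2 = 8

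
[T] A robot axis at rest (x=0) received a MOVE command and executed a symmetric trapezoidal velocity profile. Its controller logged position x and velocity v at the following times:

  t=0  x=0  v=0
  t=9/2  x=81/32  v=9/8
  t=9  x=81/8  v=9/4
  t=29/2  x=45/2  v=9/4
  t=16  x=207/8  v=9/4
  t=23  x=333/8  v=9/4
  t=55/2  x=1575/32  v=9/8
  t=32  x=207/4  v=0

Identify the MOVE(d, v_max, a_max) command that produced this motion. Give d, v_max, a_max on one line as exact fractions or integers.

d=207/4 v_max=9/4 a_max=1/4

final state: t=32, x=207/4, v=0 → d = 207/4
a_max = (9/8−0)/(9/2−0) = 1/4
max v = 9/4 over t∈[9,23] → v_max = 9/4
check: 9/4·(9+14) = 207/4 ✓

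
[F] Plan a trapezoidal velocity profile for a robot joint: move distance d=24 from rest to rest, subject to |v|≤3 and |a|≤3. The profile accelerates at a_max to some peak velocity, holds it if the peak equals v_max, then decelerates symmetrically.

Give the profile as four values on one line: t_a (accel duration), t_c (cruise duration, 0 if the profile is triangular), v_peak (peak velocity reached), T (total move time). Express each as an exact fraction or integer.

t_a=1 t_c=7 v_peak=3 T=9

vₘ²/aₘ = 3²/3 = 3
24 ≥ 3 → trapezoidal
t_a = 3/3 = 1; v_peak = 3
d_cruise = 24 − 3 = 21; t_c = 21/3 = 7
T = 2·1 + 7 = 9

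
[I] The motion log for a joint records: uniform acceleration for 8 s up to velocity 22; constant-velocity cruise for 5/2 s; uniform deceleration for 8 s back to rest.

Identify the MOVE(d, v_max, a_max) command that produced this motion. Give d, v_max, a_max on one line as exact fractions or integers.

d=231 v_max=22 a_max=11/4

a_max = 22/8 = 11/4
d_a = ½·22·8 = 88; d_c = 22·5/2 = 55
d = 2·88 + 55 = 231
t_c = 5/2 > 0 so v_max = 22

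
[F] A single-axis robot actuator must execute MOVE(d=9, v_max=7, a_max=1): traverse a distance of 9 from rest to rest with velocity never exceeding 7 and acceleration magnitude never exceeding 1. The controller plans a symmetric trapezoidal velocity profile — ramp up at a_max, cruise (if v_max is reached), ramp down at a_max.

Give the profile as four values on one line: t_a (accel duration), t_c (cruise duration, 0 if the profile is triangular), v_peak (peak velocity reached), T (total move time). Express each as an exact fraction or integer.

v_max²/a_max = 7²/1 = 49
9 < 49 ⇒ no cruise
v_peak = √(9·1) = √9 = 3
t_a = 3/1 = 3; t_c = 0
T = 2·3 = 6

t_a=3 t_c=0 v_peak=3 T=6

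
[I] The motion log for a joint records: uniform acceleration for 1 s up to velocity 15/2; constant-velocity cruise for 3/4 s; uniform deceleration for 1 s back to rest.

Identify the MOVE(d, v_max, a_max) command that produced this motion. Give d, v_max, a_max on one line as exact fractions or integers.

a_max = (15/2)/1 = 15/2
d_a = ½·15/2·1 = 15/4; d_c = 15/2·3/4 = 45/8
d = 2·15/4 + 45/8 = 105/8
t_c = 3/4 > 0 so v_max = 15/2

d=105/8 v_max=15/2 a_max=15/2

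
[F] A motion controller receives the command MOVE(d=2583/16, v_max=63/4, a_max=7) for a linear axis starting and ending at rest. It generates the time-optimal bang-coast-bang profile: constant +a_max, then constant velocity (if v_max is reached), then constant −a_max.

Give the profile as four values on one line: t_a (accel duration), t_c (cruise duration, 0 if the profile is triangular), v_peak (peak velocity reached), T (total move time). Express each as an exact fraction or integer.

v_max²/a_max = (63/4)²/7 = 567/16
2583/16 ≥ 567/16 so v_max reached
t_a = (63/4)/7 = 9/4; v_peak = 63/4
d_cruise = 2583/16 − 567/16 = 126; t_c = 126/(63/4) = 8
T = 2·9/4 + 8 = 25/2

t_a=9/4 t_c=8 v_peak=63/4 T=25/2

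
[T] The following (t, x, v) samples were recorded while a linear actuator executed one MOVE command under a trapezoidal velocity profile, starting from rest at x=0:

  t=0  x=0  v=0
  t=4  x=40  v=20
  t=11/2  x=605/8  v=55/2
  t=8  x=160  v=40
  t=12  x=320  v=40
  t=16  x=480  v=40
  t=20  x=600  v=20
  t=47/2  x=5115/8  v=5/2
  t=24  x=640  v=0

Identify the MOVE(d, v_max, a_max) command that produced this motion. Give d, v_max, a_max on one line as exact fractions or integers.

final state: t=24, x=640, v=0 → d = 640
a_max = (20−0)/(4−0) = 5
max v = 40 over t∈[8,16] → v_max = 40
check: 40·(8+8) = 640 ✓

d=640 v_max=40 a_max=5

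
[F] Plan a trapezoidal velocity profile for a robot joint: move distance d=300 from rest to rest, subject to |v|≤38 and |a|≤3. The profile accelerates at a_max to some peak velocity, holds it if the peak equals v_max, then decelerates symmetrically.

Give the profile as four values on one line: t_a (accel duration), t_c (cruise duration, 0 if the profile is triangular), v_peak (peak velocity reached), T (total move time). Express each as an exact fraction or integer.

t_a=10 t_c=0 v_peak=30 T=20

vₘ²/aₘ = 38²/3 = 1444/3
300 < 1444/3 so t_c = 0
v_peak = √(300·3) = √900 = 30
t_a = 30/3 = 10; t_c = 0
T = 2·10 = 20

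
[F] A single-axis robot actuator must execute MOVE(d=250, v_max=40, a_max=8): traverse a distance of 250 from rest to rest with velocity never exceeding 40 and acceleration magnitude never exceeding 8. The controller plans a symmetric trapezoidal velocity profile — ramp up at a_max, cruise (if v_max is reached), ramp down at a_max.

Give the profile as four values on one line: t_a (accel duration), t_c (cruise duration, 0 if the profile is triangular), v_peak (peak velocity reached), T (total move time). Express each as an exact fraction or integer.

t_a=5 t_c=5/4 v_peak=40 T=45/4

v_max²/a_max = 40²/8 = 200
250 ≥ 200 ⇒ cruise phase
t_a = 40/8 = 5; v_peak = 40
d_cruise = 250 − 200 = 50; t_c = 50/40 = 5/4
T = 2·5 + 5/4 = 45/4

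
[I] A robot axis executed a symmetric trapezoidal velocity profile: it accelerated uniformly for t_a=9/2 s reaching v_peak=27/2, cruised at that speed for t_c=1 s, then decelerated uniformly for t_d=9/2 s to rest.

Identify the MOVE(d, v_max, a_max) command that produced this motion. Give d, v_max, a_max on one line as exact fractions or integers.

a_max = (27/2)/(9/2) = 3
d_a = ½·27/2·9/2 = 243/8; d_c = 27/2·1 = 27/2
d = 2·243/8 + 27/2 = 297/4
t_c = 1 > 0 → v_max = v_peak = 27/2

d=297/4 v_max=27/2 a_max=3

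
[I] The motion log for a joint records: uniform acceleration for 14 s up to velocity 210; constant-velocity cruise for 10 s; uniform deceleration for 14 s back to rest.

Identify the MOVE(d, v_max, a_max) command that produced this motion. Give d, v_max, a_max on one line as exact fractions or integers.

a_max = 210/14 = 15
d_a = ½·210·14 = 1470; d_c = 210·10 = 2100
d = 2·1470 + 2100 = 5040
t_c = 10 > 0 ⇒ limit active, v_max = 210

d=5040 v_max=210 a_max=15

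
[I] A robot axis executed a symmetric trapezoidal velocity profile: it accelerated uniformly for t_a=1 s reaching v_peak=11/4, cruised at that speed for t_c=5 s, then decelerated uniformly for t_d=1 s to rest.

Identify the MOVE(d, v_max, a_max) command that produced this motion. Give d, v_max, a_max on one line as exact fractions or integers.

a_max = (11/4)/1 = 11/4
d_a = ½·11/4·1 = 11/8; d_c = 11/4·5 = 55/4
d = 2·11/8 + 55/4 = 33/2
t_c = 5 > 0 ⇒ limit active, v_max = 11/4

d=33/2 v_max=11/4 a_max=11/4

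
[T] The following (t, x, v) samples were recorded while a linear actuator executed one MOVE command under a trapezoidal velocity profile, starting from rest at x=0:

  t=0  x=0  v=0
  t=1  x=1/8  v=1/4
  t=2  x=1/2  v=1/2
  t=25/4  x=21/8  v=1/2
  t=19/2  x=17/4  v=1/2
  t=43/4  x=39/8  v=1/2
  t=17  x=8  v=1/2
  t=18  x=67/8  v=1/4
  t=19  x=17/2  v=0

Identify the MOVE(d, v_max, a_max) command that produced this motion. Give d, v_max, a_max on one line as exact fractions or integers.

d=17/2 v_max=1/2 a_max=1/4

final state: t=19, x=17/2, v=0 → d = 17/2
a_max = (1/4−0)/(1−0) = 1/4
max v = 1/2 over t∈[2,17] → v_max = 1/2
check: 1/2·(2+15) = 17/2 ✓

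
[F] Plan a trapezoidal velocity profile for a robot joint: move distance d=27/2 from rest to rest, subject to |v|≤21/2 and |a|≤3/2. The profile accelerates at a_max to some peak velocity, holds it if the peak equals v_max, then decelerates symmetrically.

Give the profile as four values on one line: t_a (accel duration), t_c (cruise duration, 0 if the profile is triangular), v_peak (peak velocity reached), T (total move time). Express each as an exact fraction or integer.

t_a=3 t_c=0 v_peak=9/2 T=6

v_max²/a_max = (21/2)²/(3/2) = 147/2
27/2 < 147/2 ⇒ no cruise
v_peak = √(27/2·3/2) = √(81/4) = 9/2
t_a = (9/2)/(3/2) = 3; t_c = 0
T = 2·3 = 6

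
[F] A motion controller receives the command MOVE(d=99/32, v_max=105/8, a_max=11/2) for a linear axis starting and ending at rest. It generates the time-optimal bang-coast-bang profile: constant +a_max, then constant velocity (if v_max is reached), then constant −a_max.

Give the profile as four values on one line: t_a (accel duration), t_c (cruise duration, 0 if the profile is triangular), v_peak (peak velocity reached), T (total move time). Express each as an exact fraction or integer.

(v_max)²/a_max = (105/8)²/(11/2) = 11025/352
99/32 < 11025/352 ⇒ no cruise
v_peak = √(99/32·11/2) = √(1089/64) = 33/8
t_a = (33/8)/(11/2) = 3/4; t_c = 0
T = 2·3/4 = 3/2

t_a=3/4 t_c=0 v_peak=33/8 T=3/2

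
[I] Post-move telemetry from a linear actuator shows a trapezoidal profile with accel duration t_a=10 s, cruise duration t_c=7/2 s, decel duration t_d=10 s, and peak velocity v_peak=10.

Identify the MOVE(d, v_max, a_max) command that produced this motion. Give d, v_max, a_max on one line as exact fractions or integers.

a_max = 10/10 = 1
d_a = ½·10·10 = 50; d_c = 10·7/2 = 35
d = 2·50 + 35 = 135
t_c = 7/2 > 0 so v_max = 10

d=135 v_max=10 a_max=1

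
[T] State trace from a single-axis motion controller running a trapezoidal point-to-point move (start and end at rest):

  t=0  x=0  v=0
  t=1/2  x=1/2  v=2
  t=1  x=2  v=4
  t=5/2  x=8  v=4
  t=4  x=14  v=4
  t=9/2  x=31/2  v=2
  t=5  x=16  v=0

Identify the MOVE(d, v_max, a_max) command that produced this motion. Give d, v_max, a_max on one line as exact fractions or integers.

final state: t=5, x=16, v=0 → d = 16
a_max = (2−0)/(1/2−0) = 4
max v = 4 over t∈[1,4] → v_max = 4
check: 4·(1+3) = 16 ✓

d=16 v_max=4 a_max=4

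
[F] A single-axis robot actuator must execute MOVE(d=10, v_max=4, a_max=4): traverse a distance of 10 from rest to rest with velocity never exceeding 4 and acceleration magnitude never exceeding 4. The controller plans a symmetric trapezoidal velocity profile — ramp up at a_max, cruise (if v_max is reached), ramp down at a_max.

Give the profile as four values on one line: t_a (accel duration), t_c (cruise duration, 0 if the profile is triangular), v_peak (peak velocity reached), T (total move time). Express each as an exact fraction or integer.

v_max²/a_max = 4²/4 = 4
10 ≥ 4 so v_max reached
t_a = 4/4 = 1; v_peak = 4
d_cruise = 10 − 4 = 6; t_c = 6/4 = 3/2
T = 2·1 + 3/2 = 7/2

t_a=1 t_c=3/2 v_peak=4 T=7/2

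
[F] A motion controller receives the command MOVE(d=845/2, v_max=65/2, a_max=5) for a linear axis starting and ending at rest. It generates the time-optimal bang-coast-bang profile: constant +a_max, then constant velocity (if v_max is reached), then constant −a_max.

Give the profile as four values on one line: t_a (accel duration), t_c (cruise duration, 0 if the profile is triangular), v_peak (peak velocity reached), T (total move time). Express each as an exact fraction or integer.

t_a=13/2 t_c=13/2 v_peak=65/2 T=39/2

(v_max)²/a_max = (65/2)²/5 = 845/4
845/2 ≥ 845/4 ⇒ cruise phase
t_a = (65/2)/5 = 13/2; v_peak = 65/2
d_cruise = 845/2 − 845/4 = 845/4; t_c = (845/4)/(65/2) = 13/2
T = 2·13/2 + 13/2 = 39/2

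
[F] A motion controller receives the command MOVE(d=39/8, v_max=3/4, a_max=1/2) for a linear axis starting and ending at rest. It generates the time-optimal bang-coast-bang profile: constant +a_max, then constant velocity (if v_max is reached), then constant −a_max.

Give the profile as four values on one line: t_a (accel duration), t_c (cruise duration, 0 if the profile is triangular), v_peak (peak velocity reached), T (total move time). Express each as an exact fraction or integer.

t_a=3/2 t_c=5 v_peak=3/4 T=8

vₘ²/aₘ = (3/4)²/(1/2) = 9/8
39/8 ≥ 9/8 so v_max reached
t_a = (3/4)/(1/2) = 3/2; v_peak = 3/4
d_cruise = 39/8 − 9/8 = 15/4; t_c = (15/4)/(3/4) = 5
T = 2·3/2 + 5 = 8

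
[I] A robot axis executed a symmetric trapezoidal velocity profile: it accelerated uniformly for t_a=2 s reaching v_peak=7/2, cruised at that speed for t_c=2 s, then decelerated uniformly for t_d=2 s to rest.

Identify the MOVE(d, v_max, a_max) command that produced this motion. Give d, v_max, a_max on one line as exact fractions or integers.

d=14 v_max=7/2 a_max=7/4

a_max = (7/2)/2 = 7/4
d_a = ½·7/2·2 = 7/2; d_c = 7/2·2 = 7
d = 2·7/2 + 7 = 14
t_c = 2 > 0 so v_max = 7/2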